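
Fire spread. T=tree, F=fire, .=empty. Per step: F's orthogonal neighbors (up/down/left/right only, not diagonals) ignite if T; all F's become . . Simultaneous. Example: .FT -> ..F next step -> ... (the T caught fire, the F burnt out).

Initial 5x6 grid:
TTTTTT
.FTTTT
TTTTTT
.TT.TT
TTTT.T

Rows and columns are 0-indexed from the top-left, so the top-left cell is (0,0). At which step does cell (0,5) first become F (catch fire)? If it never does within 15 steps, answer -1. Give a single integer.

Step 1: cell (0,5)='T' (+3 fires, +1 burnt)
Step 2: cell (0,5)='T' (+6 fires, +3 burnt)
Step 3: cell (0,5)='T' (+5 fires, +6 burnt)
Step 4: cell (0,5)='T' (+5 fires, +5 burnt)
Step 5: cell (0,5)='F' (+4 fires, +5 burnt)
  -> target ignites at step 5
Step 6: cell (0,5)='.' (+1 fires, +4 burnt)
Step 7: cell (0,5)='.' (+1 fires, +1 burnt)
Step 8: cell (0,5)='.' (+0 fires, +1 burnt)
  fire out at step 8

5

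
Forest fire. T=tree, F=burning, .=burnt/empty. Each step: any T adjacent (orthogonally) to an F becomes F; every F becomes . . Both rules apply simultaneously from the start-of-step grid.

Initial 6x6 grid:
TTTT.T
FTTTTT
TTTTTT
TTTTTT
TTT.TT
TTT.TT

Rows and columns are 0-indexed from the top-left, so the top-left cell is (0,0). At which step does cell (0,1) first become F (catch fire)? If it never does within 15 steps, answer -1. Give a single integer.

Step 1: cell (0,1)='T' (+3 fires, +1 burnt)
Step 2: cell (0,1)='F' (+4 fires, +3 burnt)
  -> target ignites at step 2
Step 3: cell (0,1)='.' (+5 fires, +4 burnt)
Step 4: cell (0,1)='.' (+6 fires, +5 burnt)
Step 5: cell (0,1)='.' (+5 fires, +6 burnt)
Step 6: cell (0,1)='.' (+4 fires, +5 burnt)
Step 7: cell (0,1)='.' (+2 fires, +4 burnt)
Step 8: cell (0,1)='.' (+2 fires, +2 burnt)
Step 9: cell (0,1)='.' (+1 fires, +2 burnt)
Step 10: cell (0,1)='.' (+0 fires, +1 burnt)
  fire out at step 10

2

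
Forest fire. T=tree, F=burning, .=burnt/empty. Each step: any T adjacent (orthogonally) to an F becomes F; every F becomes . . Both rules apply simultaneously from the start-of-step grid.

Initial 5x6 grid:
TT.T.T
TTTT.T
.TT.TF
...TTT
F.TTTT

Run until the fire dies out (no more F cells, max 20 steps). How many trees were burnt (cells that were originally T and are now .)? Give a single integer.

Step 1: +3 fires, +2 burnt (F count now 3)
Step 2: +3 fires, +3 burnt (F count now 3)
Step 3: +2 fires, +3 burnt (F count now 2)
Step 4: +1 fires, +2 burnt (F count now 1)
Step 5: +1 fires, +1 burnt (F count now 1)
Step 6: +0 fires, +1 burnt (F count now 0)
Fire out after step 6
Initially T: 19, now '.': 21
Total burnt (originally-T cells now '.'): 10

Answer: 10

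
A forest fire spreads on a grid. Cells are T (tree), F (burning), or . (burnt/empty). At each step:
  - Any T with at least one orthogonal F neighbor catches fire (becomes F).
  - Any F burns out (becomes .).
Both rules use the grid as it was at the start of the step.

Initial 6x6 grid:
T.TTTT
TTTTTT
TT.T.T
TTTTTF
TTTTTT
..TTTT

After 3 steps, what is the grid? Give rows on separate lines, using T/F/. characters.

Step 1: 3 trees catch fire, 1 burn out
  T.TTTT
  TTTTTT
  TT.T.F
  TTTTF.
  TTTTTF
  ..TTTT
Step 2: 4 trees catch fire, 3 burn out
  T.TTTT
  TTTTTF
  TT.T..
  TTTF..
  TTTTF.
  ..TTTF
Step 3: 6 trees catch fire, 4 burn out
  T.TTTF
  TTTTF.
  TT.F..
  TTF...
  TTTF..
  ..TTF.

T.TTTF
TTTTF.
TT.F..
TTF...
TTTF..
..TTF.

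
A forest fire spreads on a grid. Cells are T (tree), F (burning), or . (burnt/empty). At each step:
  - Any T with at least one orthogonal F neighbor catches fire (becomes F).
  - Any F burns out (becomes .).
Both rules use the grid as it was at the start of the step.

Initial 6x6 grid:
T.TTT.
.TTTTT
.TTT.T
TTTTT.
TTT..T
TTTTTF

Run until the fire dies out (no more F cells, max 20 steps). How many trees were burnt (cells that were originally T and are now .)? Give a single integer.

Step 1: +2 fires, +1 burnt (F count now 2)
Step 2: +1 fires, +2 burnt (F count now 1)
Step 3: +1 fires, +1 burnt (F count now 1)
Step 4: +2 fires, +1 burnt (F count now 2)
Step 5: +3 fires, +2 burnt (F count now 3)
Step 6: +4 fires, +3 burnt (F count now 4)
Step 7: +5 fires, +4 burnt (F count now 5)
Step 8: +3 fires, +5 burnt (F count now 3)
Step 9: +2 fires, +3 burnt (F count now 2)
Step 10: +2 fires, +2 burnt (F count now 2)
Step 11: +1 fires, +2 burnt (F count now 1)
Step 12: +0 fires, +1 burnt (F count now 0)
Fire out after step 12
Initially T: 27, now '.': 35
Total burnt (originally-T cells now '.'): 26

Answer: 26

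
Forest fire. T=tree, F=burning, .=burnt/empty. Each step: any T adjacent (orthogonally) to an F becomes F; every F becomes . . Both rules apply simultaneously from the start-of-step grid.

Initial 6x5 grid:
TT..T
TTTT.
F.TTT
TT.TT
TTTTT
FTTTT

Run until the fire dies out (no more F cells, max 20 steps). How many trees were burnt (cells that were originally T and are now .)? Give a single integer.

Answer: 22

Derivation:
Step 1: +4 fires, +2 burnt (F count now 4)
Step 2: +5 fires, +4 burnt (F count now 5)
Step 3: +4 fires, +5 burnt (F count now 4)
Step 4: +4 fires, +4 burnt (F count now 4)
Step 5: +3 fires, +4 burnt (F count now 3)
Step 6: +2 fires, +3 burnt (F count now 2)
Step 7: +0 fires, +2 burnt (F count now 0)
Fire out after step 7
Initially T: 23, now '.': 29
Total burnt (originally-T cells now '.'): 22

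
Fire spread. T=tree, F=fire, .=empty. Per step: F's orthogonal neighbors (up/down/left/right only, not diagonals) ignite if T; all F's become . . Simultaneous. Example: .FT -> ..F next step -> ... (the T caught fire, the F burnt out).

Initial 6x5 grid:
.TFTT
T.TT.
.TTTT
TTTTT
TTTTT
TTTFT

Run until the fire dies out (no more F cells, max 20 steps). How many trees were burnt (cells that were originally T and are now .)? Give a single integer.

Answer: 23

Derivation:
Step 1: +6 fires, +2 burnt (F count now 6)
Step 2: +7 fires, +6 burnt (F count now 7)
Step 3: +6 fires, +7 burnt (F count now 6)
Step 4: +3 fires, +6 burnt (F count now 3)
Step 5: +1 fires, +3 burnt (F count now 1)
Step 6: +0 fires, +1 burnt (F count now 0)
Fire out after step 6
Initially T: 24, now '.': 29
Total burnt (originally-T cells now '.'): 23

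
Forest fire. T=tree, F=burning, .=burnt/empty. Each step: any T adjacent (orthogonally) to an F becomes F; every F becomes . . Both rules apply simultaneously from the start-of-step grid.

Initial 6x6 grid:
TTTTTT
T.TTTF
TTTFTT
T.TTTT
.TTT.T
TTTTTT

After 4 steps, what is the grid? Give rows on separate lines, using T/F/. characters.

Step 1: 7 trees catch fire, 2 burn out
  TTTTTF
  T.TFF.
  TTF.FF
  T.TFTT
  .TTT.T
  TTTTTT
Step 2: 8 trees catch fire, 7 burn out
  TTTFF.
  T.F...
  TF....
  T.F.FF
  .TTF.T
  TTTTTT
Step 3: 5 trees catch fire, 8 burn out
  TTF...
  T.....
  F.....
  T.....
  .TF..F
  TTTFTT
Step 4: 7 trees catch fire, 5 burn out
  TF....
  F.....
  ......
  F.....
  .F....
  TTF.FF

TF....
F.....
......
F.....
.F....
TTF.FF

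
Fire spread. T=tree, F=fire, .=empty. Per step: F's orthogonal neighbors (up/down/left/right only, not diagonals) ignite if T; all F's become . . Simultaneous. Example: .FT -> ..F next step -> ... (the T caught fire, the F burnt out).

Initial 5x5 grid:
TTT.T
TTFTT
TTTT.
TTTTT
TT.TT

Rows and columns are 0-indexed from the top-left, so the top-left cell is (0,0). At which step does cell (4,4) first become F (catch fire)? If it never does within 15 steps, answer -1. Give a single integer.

Step 1: cell (4,4)='T' (+4 fires, +1 burnt)
Step 2: cell (4,4)='T' (+6 fires, +4 burnt)
Step 3: cell (4,4)='T' (+5 fires, +6 burnt)
Step 4: cell (4,4)='T' (+4 fires, +5 burnt)
Step 5: cell (4,4)='F' (+2 fires, +4 burnt)
  -> target ignites at step 5
Step 6: cell (4,4)='.' (+0 fires, +2 burnt)
  fire out at step 6

5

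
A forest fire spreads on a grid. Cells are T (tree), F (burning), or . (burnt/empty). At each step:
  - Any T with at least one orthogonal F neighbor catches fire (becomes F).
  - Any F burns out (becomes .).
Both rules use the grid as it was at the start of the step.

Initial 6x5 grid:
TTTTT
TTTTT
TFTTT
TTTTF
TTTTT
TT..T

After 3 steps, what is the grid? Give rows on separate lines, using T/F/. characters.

Step 1: 7 trees catch fire, 2 burn out
  TTTTT
  TFTTT
  F.FTF
  TFTF.
  TTTTF
  TT..T
Step 2: 10 trees catch fire, 7 burn out
  TFTTT
  F.FTF
  ...F.
  F.F..
  TFTF.
  TT..F
Step 3: 7 trees catch fire, 10 burn out
  F.FTF
  ...F.
  .....
  .....
  F.F..
  TF...

F.FTF
...F.
.....
.....
F.F..
TF...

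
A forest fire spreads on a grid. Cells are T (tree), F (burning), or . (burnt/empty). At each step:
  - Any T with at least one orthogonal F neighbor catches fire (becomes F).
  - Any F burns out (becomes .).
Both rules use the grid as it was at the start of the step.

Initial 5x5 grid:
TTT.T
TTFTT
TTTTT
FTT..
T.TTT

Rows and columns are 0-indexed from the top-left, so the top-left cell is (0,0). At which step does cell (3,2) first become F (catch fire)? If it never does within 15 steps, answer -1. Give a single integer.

Step 1: cell (3,2)='T' (+7 fires, +2 burnt)
Step 2: cell (3,2)='F' (+6 fires, +7 burnt)
  -> target ignites at step 2
Step 3: cell (3,2)='.' (+4 fires, +6 burnt)
Step 4: cell (3,2)='.' (+1 fires, +4 burnt)
Step 5: cell (3,2)='.' (+1 fires, +1 burnt)
Step 6: cell (3,2)='.' (+0 fires, +1 burnt)
  fire out at step 6

2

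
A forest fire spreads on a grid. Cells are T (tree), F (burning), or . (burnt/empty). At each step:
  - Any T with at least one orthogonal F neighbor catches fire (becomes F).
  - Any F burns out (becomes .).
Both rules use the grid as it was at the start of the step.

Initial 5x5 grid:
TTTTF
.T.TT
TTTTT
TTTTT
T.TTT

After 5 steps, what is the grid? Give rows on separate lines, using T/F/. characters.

Step 1: 2 trees catch fire, 1 burn out
  TTTF.
  .T.TF
  TTTTT
  TTTTT
  T.TTT
Step 2: 3 trees catch fire, 2 burn out
  TTF..
  .T.F.
  TTTTF
  TTTTT
  T.TTT
Step 3: 3 trees catch fire, 3 burn out
  TF...
  .T...
  TTTF.
  TTTTF
  T.TTT
Step 4: 5 trees catch fire, 3 burn out
  F....
  .F...
  TTF..
  TTTF.
  T.TTF
Step 5: 3 trees catch fire, 5 burn out
  .....
  .....
  TF...
  TTF..
  T.TF.

.....
.....
TF...
TTF..
T.TF.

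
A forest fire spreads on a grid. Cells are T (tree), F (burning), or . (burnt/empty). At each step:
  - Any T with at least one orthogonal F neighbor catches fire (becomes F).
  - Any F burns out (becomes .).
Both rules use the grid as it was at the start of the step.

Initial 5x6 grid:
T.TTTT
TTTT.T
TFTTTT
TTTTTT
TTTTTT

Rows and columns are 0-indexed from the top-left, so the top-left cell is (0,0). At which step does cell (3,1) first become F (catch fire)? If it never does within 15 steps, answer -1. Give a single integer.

Step 1: cell (3,1)='F' (+4 fires, +1 burnt)
  -> target ignites at step 1
Step 2: cell (3,1)='.' (+6 fires, +4 burnt)
Step 3: cell (3,1)='.' (+7 fires, +6 burnt)
Step 4: cell (3,1)='.' (+4 fires, +7 burnt)
Step 5: cell (3,1)='.' (+4 fires, +4 burnt)
Step 6: cell (3,1)='.' (+2 fires, +4 burnt)
Step 7: cell (3,1)='.' (+0 fires, +2 burnt)
  fire out at step 7

1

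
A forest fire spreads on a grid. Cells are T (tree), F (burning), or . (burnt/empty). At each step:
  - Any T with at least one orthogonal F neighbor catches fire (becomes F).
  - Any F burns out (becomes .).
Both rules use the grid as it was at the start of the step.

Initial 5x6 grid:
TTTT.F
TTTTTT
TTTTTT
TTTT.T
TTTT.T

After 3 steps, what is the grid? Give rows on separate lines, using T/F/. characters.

Step 1: 1 trees catch fire, 1 burn out
  TTTT..
  TTTTTF
  TTTTTT
  TTTT.T
  TTTT.T
Step 2: 2 trees catch fire, 1 burn out
  TTTT..
  TTTTF.
  TTTTTF
  TTTT.T
  TTTT.T
Step 3: 3 trees catch fire, 2 burn out
  TTTT..
  TTTF..
  TTTTF.
  TTTT.F
  TTTT.T

TTTT..
TTTF..
TTTTF.
TTTT.F
TTTT.T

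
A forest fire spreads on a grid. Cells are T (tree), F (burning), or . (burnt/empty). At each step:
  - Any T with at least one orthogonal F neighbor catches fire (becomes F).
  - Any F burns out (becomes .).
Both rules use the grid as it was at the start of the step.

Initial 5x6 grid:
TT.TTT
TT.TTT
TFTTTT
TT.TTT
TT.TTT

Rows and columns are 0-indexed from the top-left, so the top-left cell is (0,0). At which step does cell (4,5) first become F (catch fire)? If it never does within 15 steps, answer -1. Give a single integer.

Step 1: cell (4,5)='T' (+4 fires, +1 burnt)
Step 2: cell (4,5)='T' (+5 fires, +4 burnt)
Step 3: cell (4,5)='T' (+5 fires, +5 burnt)
Step 4: cell (4,5)='T' (+5 fires, +5 burnt)
Step 5: cell (4,5)='T' (+4 fires, +5 burnt)
Step 6: cell (4,5)='F' (+2 fires, +4 burnt)
  -> target ignites at step 6
Step 7: cell (4,5)='.' (+0 fires, +2 burnt)
  fire out at step 7

6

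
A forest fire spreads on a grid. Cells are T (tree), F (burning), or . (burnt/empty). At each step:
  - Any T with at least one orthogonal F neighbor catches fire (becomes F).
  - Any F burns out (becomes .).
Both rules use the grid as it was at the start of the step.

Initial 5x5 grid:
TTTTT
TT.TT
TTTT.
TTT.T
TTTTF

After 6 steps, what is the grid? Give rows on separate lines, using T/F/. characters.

Step 1: 2 trees catch fire, 1 burn out
  TTTTT
  TT.TT
  TTTT.
  TTT.F
  TTTF.
Step 2: 1 trees catch fire, 2 burn out
  TTTTT
  TT.TT
  TTTT.
  TTT..
  TTF..
Step 3: 2 trees catch fire, 1 burn out
  TTTTT
  TT.TT
  TTTT.
  TTF..
  TF...
Step 4: 3 trees catch fire, 2 burn out
  TTTTT
  TT.TT
  TTFT.
  TF...
  F....
Step 5: 3 trees catch fire, 3 burn out
  TTTTT
  TT.TT
  TF.F.
  F....
  .....
Step 6: 3 trees catch fire, 3 burn out
  TTTTT
  TF.FT
  F....
  .....
  .....

TTTTT
TF.FT
F....
.....
.....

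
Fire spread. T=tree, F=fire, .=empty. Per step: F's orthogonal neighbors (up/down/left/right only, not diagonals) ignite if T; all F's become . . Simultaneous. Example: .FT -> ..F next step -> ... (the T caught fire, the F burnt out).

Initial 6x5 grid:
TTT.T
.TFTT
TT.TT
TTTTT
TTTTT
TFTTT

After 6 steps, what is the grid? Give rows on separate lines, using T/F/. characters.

Step 1: 6 trees catch fire, 2 burn out
  TTF.T
  .F.FT
  TT.TT
  TTTTT
  TFTTT
  F.FTT
Step 2: 8 trees catch fire, 6 burn out
  TF..T
  ....F
  TF.FT
  TFTTT
  F.FTT
  ...FT
Step 3: 9 trees catch fire, 8 burn out
  F...F
  .....
  F...F
  F.FFT
  ...FT
  ....F
Step 4: 2 trees catch fire, 9 burn out
  .....
  .....
  .....
  ....F
  ....F
  .....
Step 5: 0 trees catch fire, 2 burn out
  .....
  .....
  .....
  .....
  .....
  .....
Step 6: 0 trees catch fire, 0 burn out
  .....
  .....
  .....
  .....
  .....
  .....

.....
.....
.....
.....
.....
.....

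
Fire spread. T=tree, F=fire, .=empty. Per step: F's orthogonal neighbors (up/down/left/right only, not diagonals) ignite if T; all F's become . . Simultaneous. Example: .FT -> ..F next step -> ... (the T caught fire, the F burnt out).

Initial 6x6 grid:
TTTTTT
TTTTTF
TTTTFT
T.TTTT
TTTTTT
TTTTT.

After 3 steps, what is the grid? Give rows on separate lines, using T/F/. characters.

Step 1: 5 trees catch fire, 2 burn out
  TTTTTF
  TTTTF.
  TTTF.F
  T.TTFT
  TTTTTT
  TTTTT.
Step 2: 6 trees catch fire, 5 burn out
  TTTTF.
  TTTF..
  TTF...
  T.TF.F
  TTTTFT
  TTTTT.
Step 3: 7 trees catch fire, 6 burn out
  TTTF..
  TTF...
  TF....
  T.F...
  TTTF.F
  TTTTF.

TTTF..
TTF...
TF....
T.F...
TTTF.F
TTTTF.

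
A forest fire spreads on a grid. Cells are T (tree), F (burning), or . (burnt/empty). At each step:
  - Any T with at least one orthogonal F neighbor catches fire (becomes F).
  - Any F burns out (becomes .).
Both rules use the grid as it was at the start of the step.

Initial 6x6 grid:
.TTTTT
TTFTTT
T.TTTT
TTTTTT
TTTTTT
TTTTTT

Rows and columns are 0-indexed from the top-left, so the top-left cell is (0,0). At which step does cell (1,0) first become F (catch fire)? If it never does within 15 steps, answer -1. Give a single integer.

Step 1: cell (1,0)='T' (+4 fires, +1 burnt)
Step 2: cell (1,0)='F' (+6 fires, +4 burnt)
  -> target ignites at step 2
Step 3: cell (1,0)='.' (+7 fires, +6 burnt)
Step 4: cell (1,0)='.' (+7 fires, +7 burnt)
Step 5: cell (1,0)='.' (+5 fires, +7 burnt)
Step 6: cell (1,0)='.' (+3 fires, +5 burnt)
Step 7: cell (1,0)='.' (+1 fires, +3 burnt)
Step 8: cell (1,0)='.' (+0 fires, +1 burnt)
  fire out at step 8

2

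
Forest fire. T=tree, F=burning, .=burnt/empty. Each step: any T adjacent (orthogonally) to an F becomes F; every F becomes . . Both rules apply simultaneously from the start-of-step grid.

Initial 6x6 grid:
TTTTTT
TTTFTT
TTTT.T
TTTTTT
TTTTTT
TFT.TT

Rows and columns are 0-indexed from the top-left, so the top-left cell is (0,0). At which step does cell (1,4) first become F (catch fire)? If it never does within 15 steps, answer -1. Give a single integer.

Step 1: cell (1,4)='F' (+7 fires, +2 burnt)
  -> target ignites at step 1
Step 2: cell (1,4)='.' (+9 fires, +7 burnt)
Step 3: cell (1,4)='.' (+9 fires, +9 burnt)
Step 4: cell (1,4)='.' (+4 fires, +9 burnt)
Step 5: cell (1,4)='.' (+2 fires, +4 burnt)
Step 6: cell (1,4)='.' (+1 fires, +2 burnt)
Step 7: cell (1,4)='.' (+0 fires, +1 burnt)
  fire out at step 7

1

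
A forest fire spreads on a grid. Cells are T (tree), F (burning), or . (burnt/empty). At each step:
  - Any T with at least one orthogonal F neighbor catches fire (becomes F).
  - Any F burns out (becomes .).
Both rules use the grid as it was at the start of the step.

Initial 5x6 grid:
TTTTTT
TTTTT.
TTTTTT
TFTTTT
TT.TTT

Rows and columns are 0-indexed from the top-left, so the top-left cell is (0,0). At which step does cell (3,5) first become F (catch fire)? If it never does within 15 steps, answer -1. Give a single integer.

Step 1: cell (3,5)='T' (+4 fires, +1 burnt)
Step 2: cell (3,5)='T' (+5 fires, +4 burnt)
Step 3: cell (3,5)='T' (+6 fires, +5 burnt)
Step 4: cell (3,5)='F' (+6 fires, +6 burnt)
  -> target ignites at step 4
Step 5: cell (3,5)='.' (+4 fires, +6 burnt)
Step 6: cell (3,5)='.' (+1 fires, +4 burnt)
Step 7: cell (3,5)='.' (+1 fires, +1 burnt)
Step 8: cell (3,5)='.' (+0 fires, +1 burnt)
  fire out at step 8

4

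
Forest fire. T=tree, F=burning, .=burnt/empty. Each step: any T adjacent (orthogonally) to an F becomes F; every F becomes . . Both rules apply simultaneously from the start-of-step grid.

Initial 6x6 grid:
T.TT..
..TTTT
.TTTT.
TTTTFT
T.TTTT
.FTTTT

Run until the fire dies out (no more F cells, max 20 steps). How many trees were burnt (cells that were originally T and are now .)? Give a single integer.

Step 1: +5 fires, +2 burnt (F count now 5)
Step 2: +8 fires, +5 burnt (F count now 8)
Step 3: +5 fires, +8 burnt (F count now 5)
Step 4: +4 fires, +5 burnt (F count now 4)
Step 5: +2 fires, +4 burnt (F count now 2)
Step 6: +0 fires, +2 burnt (F count now 0)
Fire out after step 6
Initially T: 25, now '.': 35
Total burnt (originally-T cells now '.'): 24

Answer: 24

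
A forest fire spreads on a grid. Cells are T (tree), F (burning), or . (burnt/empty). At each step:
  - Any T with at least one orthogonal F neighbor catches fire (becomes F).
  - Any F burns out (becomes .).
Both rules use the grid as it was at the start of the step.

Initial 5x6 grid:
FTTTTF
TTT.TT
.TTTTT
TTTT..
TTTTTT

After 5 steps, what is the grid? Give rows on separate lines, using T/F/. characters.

Step 1: 4 trees catch fire, 2 burn out
  .FTTF.
  FTT.TF
  .TTTTT
  TTTT..
  TTTTTT
Step 2: 5 trees catch fire, 4 burn out
  ..FF..
  .FT.F.
  .TTTTF
  TTTT..
  TTTTTT
Step 3: 3 trees catch fire, 5 burn out
  ......
  ..F...
  .FTTF.
  TTTT..
  TTTTTT
Step 4: 3 trees catch fire, 3 burn out
  ......
  ......
  ..FF..
  TFTT..
  TTTTTT
Step 5: 4 trees catch fire, 3 burn out
  ......
  ......
  ......
  F.FF..
  TFTTTT

......
......
......
F.FF..
TFTTTT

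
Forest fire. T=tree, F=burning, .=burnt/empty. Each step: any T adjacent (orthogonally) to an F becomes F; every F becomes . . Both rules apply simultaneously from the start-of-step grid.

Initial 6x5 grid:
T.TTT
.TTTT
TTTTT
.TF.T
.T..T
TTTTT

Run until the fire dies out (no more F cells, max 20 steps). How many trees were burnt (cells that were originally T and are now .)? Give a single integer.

Answer: 21

Derivation:
Step 1: +2 fires, +1 burnt (F count now 2)
Step 2: +4 fires, +2 burnt (F count now 4)
Step 3: +6 fires, +4 burnt (F count now 6)
Step 4: +5 fires, +6 burnt (F count now 5)
Step 5: +3 fires, +5 burnt (F count now 3)
Step 6: +1 fires, +3 burnt (F count now 1)
Step 7: +0 fires, +1 burnt (F count now 0)
Fire out after step 7
Initially T: 22, now '.': 29
Total burnt (originally-T cells now '.'): 21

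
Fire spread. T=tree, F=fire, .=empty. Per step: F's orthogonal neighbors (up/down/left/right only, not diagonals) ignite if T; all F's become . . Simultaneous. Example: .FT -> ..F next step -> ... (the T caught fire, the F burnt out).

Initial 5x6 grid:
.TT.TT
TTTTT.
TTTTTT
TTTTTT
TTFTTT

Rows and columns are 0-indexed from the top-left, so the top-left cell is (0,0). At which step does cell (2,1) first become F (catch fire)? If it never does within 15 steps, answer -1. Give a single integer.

Step 1: cell (2,1)='T' (+3 fires, +1 burnt)
Step 2: cell (2,1)='T' (+5 fires, +3 burnt)
Step 3: cell (2,1)='F' (+6 fires, +5 burnt)
  -> target ignites at step 3
Step 4: cell (2,1)='.' (+6 fires, +6 burnt)
Step 5: cell (2,1)='.' (+4 fires, +6 burnt)
Step 6: cell (2,1)='.' (+1 fires, +4 burnt)
Step 7: cell (2,1)='.' (+1 fires, +1 burnt)
Step 8: cell (2,1)='.' (+0 fires, +1 burnt)
  fire out at step 8

3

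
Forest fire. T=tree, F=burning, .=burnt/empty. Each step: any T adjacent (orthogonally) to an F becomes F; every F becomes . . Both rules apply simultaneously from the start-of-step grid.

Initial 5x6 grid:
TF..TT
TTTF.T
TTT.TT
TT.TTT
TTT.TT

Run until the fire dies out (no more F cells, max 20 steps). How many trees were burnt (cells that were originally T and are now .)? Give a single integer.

Answer: 12

Derivation:
Step 1: +3 fires, +2 burnt (F count now 3)
Step 2: +3 fires, +3 burnt (F count now 3)
Step 3: +2 fires, +3 burnt (F count now 2)
Step 4: +2 fires, +2 burnt (F count now 2)
Step 5: +2 fires, +2 burnt (F count now 2)
Step 6: +0 fires, +2 burnt (F count now 0)
Fire out after step 6
Initially T: 22, now '.': 20
Total burnt (originally-T cells now '.'): 12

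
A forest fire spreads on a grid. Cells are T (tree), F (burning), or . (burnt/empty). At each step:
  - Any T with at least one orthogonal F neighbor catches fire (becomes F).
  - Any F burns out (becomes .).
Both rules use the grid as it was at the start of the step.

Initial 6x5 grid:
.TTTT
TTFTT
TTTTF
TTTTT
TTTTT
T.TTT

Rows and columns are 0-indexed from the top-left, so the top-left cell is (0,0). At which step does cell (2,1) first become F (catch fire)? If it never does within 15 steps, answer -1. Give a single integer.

Step 1: cell (2,1)='T' (+7 fires, +2 burnt)
Step 2: cell (2,1)='F' (+8 fires, +7 burnt)
  -> target ignites at step 2
Step 3: cell (2,1)='.' (+5 fires, +8 burnt)
Step 4: cell (2,1)='.' (+4 fires, +5 burnt)
Step 5: cell (2,1)='.' (+1 fires, +4 burnt)
Step 6: cell (2,1)='.' (+1 fires, +1 burnt)
Step 7: cell (2,1)='.' (+0 fires, +1 burnt)
  fire out at step 7

2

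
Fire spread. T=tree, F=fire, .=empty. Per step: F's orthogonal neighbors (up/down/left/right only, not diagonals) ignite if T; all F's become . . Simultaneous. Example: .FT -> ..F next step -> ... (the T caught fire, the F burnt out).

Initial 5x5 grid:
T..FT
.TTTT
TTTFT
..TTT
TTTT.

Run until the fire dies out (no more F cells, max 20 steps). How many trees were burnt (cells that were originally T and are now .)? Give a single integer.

Step 1: +5 fires, +2 burnt (F count now 5)
Step 2: +6 fires, +5 burnt (F count now 6)
Step 3: +3 fires, +6 burnt (F count now 3)
Step 4: +1 fires, +3 burnt (F count now 1)
Step 5: +1 fires, +1 burnt (F count now 1)
Step 6: +0 fires, +1 burnt (F count now 0)
Fire out after step 6
Initially T: 17, now '.': 24
Total burnt (originally-T cells now '.'): 16

Answer: 16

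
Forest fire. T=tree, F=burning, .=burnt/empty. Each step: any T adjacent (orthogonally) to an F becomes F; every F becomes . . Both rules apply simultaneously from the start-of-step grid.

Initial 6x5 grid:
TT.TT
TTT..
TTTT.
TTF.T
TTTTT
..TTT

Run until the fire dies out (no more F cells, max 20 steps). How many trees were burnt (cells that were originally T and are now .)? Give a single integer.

Step 1: +3 fires, +1 burnt (F count now 3)
Step 2: +7 fires, +3 burnt (F count now 7)
Step 3: +5 fires, +7 burnt (F count now 5)
Step 4: +4 fires, +5 burnt (F count now 4)
Step 5: +1 fires, +4 burnt (F count now 1)
Step 6: +0 fires, +1 burnt (F count now 0)
Fire out after step 6
Initially T: 22, now '.': 28
Total burnt (originally-T cells now '.'): 20

Answer: 20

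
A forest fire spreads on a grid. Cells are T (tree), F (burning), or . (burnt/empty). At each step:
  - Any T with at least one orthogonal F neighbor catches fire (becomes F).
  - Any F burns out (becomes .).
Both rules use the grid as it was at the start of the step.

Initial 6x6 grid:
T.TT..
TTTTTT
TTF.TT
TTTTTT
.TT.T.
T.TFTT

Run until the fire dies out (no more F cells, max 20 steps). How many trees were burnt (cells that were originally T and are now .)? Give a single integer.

Step 1: +5 fires, +2 burnt (F count now 5)
Step 2: +9 fires, +5 burnt (F count now 9)
Step 3: +6 fires, +9 burnt (F count now 6)
Step 4: +4 fires, +6 burnt (F count now 4)
Step 5: +1 fires, +4 burnt (F count now 1)
Step 6: +0 fires, +1 burnt (F count now 0)
Fire out after step 6
Initially T: 26, now '.': 35
Total burnt (originally-T cells now '.'): 25

Answer: 25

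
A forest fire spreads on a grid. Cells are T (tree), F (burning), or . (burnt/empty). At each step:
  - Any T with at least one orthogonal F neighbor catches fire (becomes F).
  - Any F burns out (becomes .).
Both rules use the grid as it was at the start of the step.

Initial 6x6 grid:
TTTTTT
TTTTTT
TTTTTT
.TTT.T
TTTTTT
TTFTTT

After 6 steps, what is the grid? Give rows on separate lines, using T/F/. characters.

Step 1: 3 trees catch fire, 1 burn out
  TTTTTT
  TTTTTT
  TTTTTT
  .TTT.T
  TTFTTT
  TF.FTT
Step 2: 5 trees catch fire, 3 burn out
  TTTTTT
  TTTTTT
  TTTTTT
  .TFT.T
  TF.FTT
  F...FT
Step 3: 6 trees catch fire, 5 burn out
  TTTTTT
  TTTTTT
  TTFTTT
  .F.F.T
  F...FT
  .....F
Step 4: 4 trees catch fire, 6 burn out
  TTTTTT
  TTFTTT
  TF.FTT
  .....T
  .....F
  ......
Step 5: 6 trees catch fire, 4 burn out
  TTFTTT
  TF.FTT
  F...FT
  .....F
  ......
  ......
Step 6: 5 trees catch fire, 6 burn out
  TF.FTT
  F...FT
  .....F
  ......
  ......
  ......

TF.FTT
F...FT
.....F
......
......
......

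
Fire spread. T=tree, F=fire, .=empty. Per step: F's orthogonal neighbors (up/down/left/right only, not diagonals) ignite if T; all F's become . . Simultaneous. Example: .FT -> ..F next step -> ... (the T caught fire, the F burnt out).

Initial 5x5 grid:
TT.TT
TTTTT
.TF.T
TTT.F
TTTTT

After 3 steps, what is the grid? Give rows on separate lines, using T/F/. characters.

Step 1: 5 trees catch fire, 2 burn out
  TT.TT
  TTFTT
  .F..F
  TTF..
  TTTTF
Step 2: 6 trees catch fire, 5 burn out
  TT.TT
  TF.FF
  .....
  TF...
  TTFF.
Step 3: 6 trees catch fire, 6 burn out
  TF.FF
  F....
  .....
  F....
  TF...

TF.FF
F....
.....
F....
TF...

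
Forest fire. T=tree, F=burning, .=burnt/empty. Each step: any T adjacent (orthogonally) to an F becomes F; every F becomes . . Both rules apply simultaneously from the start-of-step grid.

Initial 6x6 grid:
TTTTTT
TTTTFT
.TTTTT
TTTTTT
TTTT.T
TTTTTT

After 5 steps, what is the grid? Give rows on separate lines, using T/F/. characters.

Step 1: 4 trees catch fire, 1 burn out
  TTTTFT
  TTTF.F
  .TTTFT
  TTTTTT
  TTTT.T
  TTTTTT
Step 2: 6 trees catch fire, 4 burn out
  TTTF.F
  TTF...
  .TTF.F
  TTTTFT
  TTTT.T
  TTTTTT
Step 3: 5 trees catch fire, 6 burn out
  TTF...
  TF....
  .TF...
  TTTF.F
  TTTT.T
  TTTTTT
Step 4: 6 trees catch fire, 5 burn out
  TF....
  F.....
  .F....
  TTF...
  TTTF.F
  TTTTTT
Step 5: 5 trees catch fire, 6 burn out
  F.....
  ......
  ......
  TF....
  TTF...
  TTTFTF

F.....
......
......
TF....
TTF...
TTTFTF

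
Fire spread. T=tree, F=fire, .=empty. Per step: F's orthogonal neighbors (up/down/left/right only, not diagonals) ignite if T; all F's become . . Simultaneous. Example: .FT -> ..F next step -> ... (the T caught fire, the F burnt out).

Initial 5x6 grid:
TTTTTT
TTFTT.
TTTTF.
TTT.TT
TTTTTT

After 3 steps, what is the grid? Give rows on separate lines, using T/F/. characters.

Step 1: 7 trees catch fire, 2 burn out
  TTFTTT
  TF.FF.
  TTFF..
  TTT.FT
  TTTTTT
Step 2: 8 trees catch fire, 7 burn out
  TF.FFT
  F.....
  TF....
  TTF..F
  TTTTFT
Step 3: 7 trees catch fire, 8 burn out
  F....F
  ......
  F.....
  TF....
  TTFF.F

F....F
......
F.....
TF....
TTFF.F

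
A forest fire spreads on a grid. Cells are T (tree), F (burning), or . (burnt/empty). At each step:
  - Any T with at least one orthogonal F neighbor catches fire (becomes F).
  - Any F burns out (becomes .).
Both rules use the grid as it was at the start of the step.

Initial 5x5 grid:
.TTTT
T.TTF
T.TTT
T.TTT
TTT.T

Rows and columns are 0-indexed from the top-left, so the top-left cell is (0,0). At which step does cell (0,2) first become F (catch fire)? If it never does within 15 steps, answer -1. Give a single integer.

Step 1: cell (0,2)='T' (+3 fires, +1 burnt)
Step 2: cell (0,2)='T' (+4 fires, +3 burnt)
Step 3: cell (0,2)='F' (+4 fires, +4 burnt)
  -> target ignites at step 3
Step 4: cell (0,2)='.' (+2 fires, +4 burnt)
Step 5: cell (0,2)='.' (+1 fires, +2 burnt)
Step 6: cell (0,2)='.' (+1 fires, +1 burnt)
Step 7: cell (0,2)='.' (+1 fires, +1 burnt)
Step 8: cell (0,2)='.' (+1 fires, +1 burnt)
Step 9: cell (0,2)='.' (+1 fires, +1 burnt)
Step 10: cell (0,2)='.' (+1 fires, +1 burnt)
Step 11: cell (0,2)='.' (+0 fires, +1 burnt)
  fire out at step 11

3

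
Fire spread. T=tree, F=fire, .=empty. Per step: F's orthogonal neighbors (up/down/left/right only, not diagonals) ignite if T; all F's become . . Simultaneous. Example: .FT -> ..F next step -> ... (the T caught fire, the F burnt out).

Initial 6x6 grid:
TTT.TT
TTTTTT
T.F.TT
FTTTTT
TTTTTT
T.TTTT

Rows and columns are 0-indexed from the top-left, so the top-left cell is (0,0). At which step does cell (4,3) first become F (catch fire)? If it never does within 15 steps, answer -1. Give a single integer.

Step 1: cell (4,3)='T' (+5 fires, +2 burnt)
Step 2: cell (4,3)='T' (+8 fires, +5 burnt)
Step 3: cell (4,3)='F' (+6 fires, +8 burnt)
  -> target ignites at step 3
Step 4: cell (4,3)='.' (+6 fires, +6 burnt)
Step 5: cell (4,3)='.' (+4 fires, +6 burnt)
Step 6: cell (4,3)='.' (+1 fires, +4 burnt)
Step 7: cell (4,3)='.' (+0 fires, +1 burnt)
  fire out at step 7

3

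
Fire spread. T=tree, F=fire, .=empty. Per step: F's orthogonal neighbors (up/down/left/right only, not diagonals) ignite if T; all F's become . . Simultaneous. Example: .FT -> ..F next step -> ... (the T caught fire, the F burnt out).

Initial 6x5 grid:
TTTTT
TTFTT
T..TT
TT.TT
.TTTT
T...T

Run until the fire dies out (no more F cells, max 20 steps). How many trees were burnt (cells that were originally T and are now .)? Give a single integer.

Answer: 21

Derivation:
Step 1: +3 fires, +1 burnt (F count now 3)
Step 2: +5 fires, +3 burnt (F count now 5)
Step 3: +5 fires, +5 burnt (F count now 5)
Step 4: +3 fires, +5 burnt (F count now 3)
Step 5: +3 fires, +3 burnt (F count now 3)
Step 6: +2 fires, +3 burnt (F count now 2)
Step 7: +0 fires, +2 burnt (F count now 0)
Fire out after step 7
Initially T: 22, now '.': 29
Total burnt (originally-T cells now '.'): 21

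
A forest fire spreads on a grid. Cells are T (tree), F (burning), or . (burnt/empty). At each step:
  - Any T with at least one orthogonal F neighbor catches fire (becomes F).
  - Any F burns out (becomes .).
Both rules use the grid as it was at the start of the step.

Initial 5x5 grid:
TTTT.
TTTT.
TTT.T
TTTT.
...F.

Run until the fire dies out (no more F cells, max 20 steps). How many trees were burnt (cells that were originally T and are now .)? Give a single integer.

Step 1: +1 fires, +1 burnt (F count now 1)
Step 2: +1 fires, +1 burnt (F count now 1)
Step 3: +2 fires, +1 burnt (F count now 2)
Step 4: +3 fires, +2 burnt (F count now 3)
Step 5: +4 fires, +3 burnt (F count now 4)
Step 6: +3 fires, +4 burnt (F count now 3)
Step 7: +1 fires, +3 burnt (F count now 1)
Step 8: +0 fires, +1 burnt (F count now 0)
Fire out after step 8
Initially T: 16, now '.': 24
Total burnt (originally-T cells now '.'): 15

Answer: 15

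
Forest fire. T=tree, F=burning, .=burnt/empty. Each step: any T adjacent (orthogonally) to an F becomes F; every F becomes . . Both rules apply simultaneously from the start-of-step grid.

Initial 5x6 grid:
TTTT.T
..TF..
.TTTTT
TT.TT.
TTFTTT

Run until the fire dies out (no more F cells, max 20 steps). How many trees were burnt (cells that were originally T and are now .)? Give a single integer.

Step 1: +5 fires, +2 burnt (F count now 5)
Step 2: +7 fires, +5 burnt (F count now 7)
Step 3: +6 fires, +7 burnt (F count now 6)
Step 4: +1 fires, +6 burnt (F count now 1)
Step 5: +0 fires, +1 burnt (F count now 0)
Fire out after step 5
Initially T: 20, now '.': 29
Total burnt (originally-T cells now '.'): 19

Answer: 19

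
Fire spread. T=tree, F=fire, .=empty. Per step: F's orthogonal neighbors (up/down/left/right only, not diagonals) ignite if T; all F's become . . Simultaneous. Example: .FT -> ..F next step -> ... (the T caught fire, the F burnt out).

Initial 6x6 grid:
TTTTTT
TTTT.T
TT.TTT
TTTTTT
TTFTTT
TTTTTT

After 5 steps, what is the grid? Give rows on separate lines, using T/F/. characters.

Step 1: 4 trees catch fire, 1 burn out
  TTTTTT
  TTTT.T
  TT.TTT
  TTFTTT
  TF.FTT
  TTFTTT
Step 2: 6 trees catch fire, 4 burn out
  TTTTTT
  TTTT.T
  TT.TTT
  TF.FTT
  F...FT
  TF.FTT
Step 3: 7 trees catch fire, 6 burn out
  TTTTTT
  TTTT.T
  TF.FTT
  F...FT
  .....F
  F...FT
Step 4: 6 trees catch fire, 7 burn out
  TTTTTT
  TFTF.T
  F...FT
  .....F
  ......
  .....F
Step 5: 5 trees catch fire, 6 burn out
  TFTFTT
  F.F..T
  .....F
  ......
  ......
  ......

TFTFTT
F.F..T
.....F
......
......
......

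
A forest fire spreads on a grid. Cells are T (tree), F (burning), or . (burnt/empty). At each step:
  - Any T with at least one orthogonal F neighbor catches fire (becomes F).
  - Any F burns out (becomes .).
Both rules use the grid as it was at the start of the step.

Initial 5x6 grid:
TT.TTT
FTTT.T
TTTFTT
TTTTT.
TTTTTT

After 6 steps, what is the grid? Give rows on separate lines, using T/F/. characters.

Step 1: 7 trees catch fire, 2 burn out
  FT.TTT
  .FTF.T
  FTF.FT
  TTTFT.
  TTTTTT
Step 2: 9 trees catch fire, 7 burn out
  .F.FTT
  ..F..T
  .F...F
  FTF.F.
  TTTFTT
Step 3: 6 trees catch fire, 9 burn out
  ....FT
  .....F
  ......
  .F....
  FTF.FT
Step 4: 3 trees catch fire, 6 burn out
  .....F
  ......
  ......
  ......
  .F...F
Step 5: 0 trees catch fire, 3 burn out
  ......
  ......
  ......
  ......
  ......
Step 6: 0 trees catch fire, 0 burn out
  ......
  ......
  ......
  ......
  ......

......
......
......
......
......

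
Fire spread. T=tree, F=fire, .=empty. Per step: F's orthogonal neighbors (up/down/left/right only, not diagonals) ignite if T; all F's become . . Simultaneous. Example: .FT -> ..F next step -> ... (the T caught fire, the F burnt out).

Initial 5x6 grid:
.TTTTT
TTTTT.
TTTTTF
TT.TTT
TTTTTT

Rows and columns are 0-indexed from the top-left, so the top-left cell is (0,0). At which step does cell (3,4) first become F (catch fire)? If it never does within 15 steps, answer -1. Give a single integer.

Step 1: cell (3,4)='T' (+2 fires, +1 burnt)
Step 2: cell (3,4)='F' (+4 fires, +2 burnt)
  -> target ignites at step 2
Step 3: cell (3,4)='.' (+5 fires, +4 burnt)
Step 4: cell (3,4)='.' (+5 fires, +5 burnt)
Step 5: cell (3,4)='.' (+5 fires, +5 burnt)
Step 6: cell (3,4)='.' (+4 fires, +5 burnt)
Step 7: cell (3,4)='.' (+1 fires, +4 burnt)
Step 8: cell (3,4)='.' (+0 fires, +1 burnt)
  fire out at step 8

2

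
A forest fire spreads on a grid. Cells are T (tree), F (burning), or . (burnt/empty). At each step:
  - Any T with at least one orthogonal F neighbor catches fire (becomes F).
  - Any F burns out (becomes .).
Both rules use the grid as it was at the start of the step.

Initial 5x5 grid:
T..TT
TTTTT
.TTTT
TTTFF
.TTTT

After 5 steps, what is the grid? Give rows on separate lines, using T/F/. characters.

Step 1: 5 trees catch fire, 2 burn out
  T..TT
  TTTTT
  .TTFF
  TTF..
  .TTFF
Step 2: 5 trees catch fire, 5 burn out
  T..TT
  TTTFF
  .TF..
  TF...
  .TF..
Step 3: 6 trees catch fire, 5 burn out
  T..FF
  TTF..
  .F...
  F....
  .F...
Step 4: 1 trees catch fire, 6 burn out
  T....
  TF...
  .....
  .....
  .....
Step 5: 1 trees catch fire, 1 burn out
  T....
  F....
  .....
  .....
  .....

T....
F....
.....
.....
.....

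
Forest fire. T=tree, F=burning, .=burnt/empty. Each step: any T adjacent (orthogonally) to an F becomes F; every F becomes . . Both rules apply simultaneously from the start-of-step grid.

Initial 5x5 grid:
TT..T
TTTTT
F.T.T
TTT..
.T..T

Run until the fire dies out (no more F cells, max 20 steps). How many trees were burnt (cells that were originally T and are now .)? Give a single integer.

Answer: 14

Derivation:
Step 1: +2 fires, +1 burnt (F count now 2)
Step 2: +3 fires, +2 burnt (F count now 3)
Step 3: +4 fires, +3 burnt (F count now 4)
Step 4: +2 fires, +4 burnt (F count now 2)
Step 5: +1 fires, +2 burnt (F count now 1)
Step 6: +2 fires, +1 burnt (F count now 2)
Step 7: +0 fires, +2 burnt (F count now 0)
Fire out after step 7
Initially T: 15, now '.': 24
Total burnt (originally-T cells now '.'): 14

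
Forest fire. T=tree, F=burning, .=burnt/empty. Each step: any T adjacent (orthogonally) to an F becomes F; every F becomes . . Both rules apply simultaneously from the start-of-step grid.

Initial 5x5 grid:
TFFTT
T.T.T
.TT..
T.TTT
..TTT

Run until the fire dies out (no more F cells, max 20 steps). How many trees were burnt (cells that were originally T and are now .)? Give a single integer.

Answer: 14

Derivation:
Step 1: +3 fires, +2 burnt (F count now 3)
Step 2: +3 fires, +3 burnt (F count now 3)
Step 3: +3 fires, +3 burnt (F count now 3)
Step 4: +2 fires, +3 burnt (F count now 2)
Step 5: +2 fires, +2 burnt (F count now 2)
Step 6: +1 fires, +2 burnt (F count now 1)
Step 7: +0 fires, +1 burnt (F count now 0)
Fire out after step 7
Initially T: 15, now '.': 24
Total burnt (originally-T cells now '.'): 14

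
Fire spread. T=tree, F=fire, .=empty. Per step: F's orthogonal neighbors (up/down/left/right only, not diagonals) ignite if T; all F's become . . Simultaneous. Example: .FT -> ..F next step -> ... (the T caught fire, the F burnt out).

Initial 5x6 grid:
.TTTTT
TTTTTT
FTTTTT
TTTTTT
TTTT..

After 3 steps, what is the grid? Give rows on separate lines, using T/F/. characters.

Step 1: 3 trees catch fire, 1 burn out
  .TTTTT
  FTTTTT
  .FTTTT
  FTTTTT
  TTTT..
Step 2: 4 trees catch fire, 3 burn out
  .TTTTT
  .FTTTT
  ..FTTT
  .FTTTT
  FTTT..
Step 3: 5 trees catch fire, 4 burn out
  .FTTTT
  ..FTTT
  ...FTT
  ..FTTT
  .FTT..

.FTTTT
..FTTT
...FTT
..FTTT
.FTT..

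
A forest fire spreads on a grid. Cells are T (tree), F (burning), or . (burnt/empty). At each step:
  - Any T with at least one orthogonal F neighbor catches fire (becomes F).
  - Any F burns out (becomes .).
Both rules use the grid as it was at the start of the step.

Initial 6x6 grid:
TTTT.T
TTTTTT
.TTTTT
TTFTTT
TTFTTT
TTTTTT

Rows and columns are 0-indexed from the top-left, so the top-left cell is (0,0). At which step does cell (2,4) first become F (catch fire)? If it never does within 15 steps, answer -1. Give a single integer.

Step 1: cell (2,4)='T' (+6 fires, +2 burnt)
Step 2: cell (2,4)='T' (+9 fires, +6 burnt)
Step 3: cell (2,4)='F' (+8 fires, +9 burnt)
  -> target ignites at step 3
Step 4: cell (2,4)='.' (+6 fires, +8 burnt)
Step 5: cell (2,4)='.' (+2 fires, +6 burnt)
Step 6: cell (2,4)='.' (+1 fires, +2 burnt)
Step 7: cell (2,4)='.' (+0 fires, +1 burnt)
  fire out at step 7

3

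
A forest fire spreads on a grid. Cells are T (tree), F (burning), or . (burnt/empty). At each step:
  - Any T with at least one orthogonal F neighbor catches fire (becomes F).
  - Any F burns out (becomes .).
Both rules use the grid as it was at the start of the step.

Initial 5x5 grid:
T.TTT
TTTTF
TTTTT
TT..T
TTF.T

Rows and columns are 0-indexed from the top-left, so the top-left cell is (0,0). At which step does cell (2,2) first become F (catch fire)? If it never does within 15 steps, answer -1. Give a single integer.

Step 1: cell (2,2)='T' (+4 fires, +2 burnt)
Step 2: cell (2,2)='T' (+6 fires, +4 burnt)
Step 3: cell (2,2)='F' (+6 fires, +6 burnt)
  -> target ignites at step 3
Step 4: cell (2,2)='.' (+2 fires, +6 burnt)
Step 5: cell (2,2)='.' (+1 fires, +2 burnt)
Step 6: cell (2,2)='.' (+0 fires, +1 burnt)
  fire out at step 6

3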